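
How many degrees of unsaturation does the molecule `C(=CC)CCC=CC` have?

2

Molecular formula from the SMILES: C8H14.
DoU = (2C + 2 + N − H − X)/2 = (2·8 + 2 + 0 − 14 − 0)/2 = 4/2 = 2.
(Structurally: 0 ring(s) + 2 π bond(s) = 2.)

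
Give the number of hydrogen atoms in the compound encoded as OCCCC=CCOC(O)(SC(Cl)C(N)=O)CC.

20

Hydrogens are implicit in SMILES; fill each atom to its normal valence:
  5 × C: 2 H each → 10
  3 × C: 1 H each → 3
  2 × C: no H
  2 × O: 1 H each → 2
  2 × O: no H
  1 × C: 3 H
  1 × Cl: no H
  1 × N: 2 H
  1 × S: no H
  Total hydrogens = 20.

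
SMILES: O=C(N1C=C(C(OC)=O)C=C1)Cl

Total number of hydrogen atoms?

6

Hydrogens are implicit in SMILES; fill each atom to its normal valence:
  3 × C (aromatic): 1 H each → 3
  3 × O: no H
  2 × C: no H
  1 × C: 3 H
  1 × C (aromatic): no H
  1 × Cl: no H
  1 × N (aromatic): no H
  Total hydrogens = 6.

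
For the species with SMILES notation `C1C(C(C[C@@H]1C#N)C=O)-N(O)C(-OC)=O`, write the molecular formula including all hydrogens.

C9H12N2O4

Heavy atoms from the SMILES: 9 C, 2 N, 4 O.
Implicit hydrogens by atom environment:
  4 × C: 1 H each → 4
  3 × O: no H
  2 × C: 2 H each → 4
  2 × C: no H
  2 × N: no H
  1 × C: 3 H
  1 × O: 1 H
  Total hydrogens = 12.
Molecular formula: C9H12N2O4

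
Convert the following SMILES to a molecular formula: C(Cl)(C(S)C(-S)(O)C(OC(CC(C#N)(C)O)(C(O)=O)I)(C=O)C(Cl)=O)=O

Heavy atoms from the SMILES: 12 C, 2 Cl, 1 I, 1 N, 8 O, 2 S.
Implicit hydrogens by atom environment:
  8 × C: no H
  5 × O: no H
  3 × O: 1 H each → 3
  2 × C: 1 H each → 2
  2 × Cl: no H
  2 × S: 1 H each → 2
  1 × C: 3 H
  1 × C: 2 H
  1 × I: no H
  1 × N: no H
  Total hydrogens = 12.
Molecular formula: C12H12Cl2INO8S2

C12H12Cl2INO8S2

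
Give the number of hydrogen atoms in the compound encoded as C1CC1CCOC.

Hydrogens are implicit in SMILES; fill each atom to its normal valence:
  4 × C: 2 H each → 8
  1 × C: 3 H
  1 × C: 1 H
  1 × O: no H
  Total hydrogens = 12.

12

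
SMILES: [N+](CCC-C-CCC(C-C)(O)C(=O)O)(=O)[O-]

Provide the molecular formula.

Heavy atoms from the SMILES: 10 C, 1 N, 5 O.
Implicit hydrogens by atom environment:
  7 × C: 2 H each → 14
  2 × C: no H
  2 × O: 1 H each → 2
  2 × O: no H
  1 × C: 3 H
  1 × N (charge +1): no H
  1 × O (charge -1): no H
  Total hydrogens = 19.
Molecular formula: C10H19NO5

C10H19NO5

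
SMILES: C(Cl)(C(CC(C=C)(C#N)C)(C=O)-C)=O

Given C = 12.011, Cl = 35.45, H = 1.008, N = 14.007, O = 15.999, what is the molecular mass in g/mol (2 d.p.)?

213.66

Molecular formula: C10H12ClNO2.
M = 10×12.011 + 1×35.45 + 12×1.008 + 1×14.007 + 2×15.999 = 213.66 g/mol.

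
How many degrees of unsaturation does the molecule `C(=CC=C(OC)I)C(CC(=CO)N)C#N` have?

5

Molecular formula from the SMILES: C10H13IN2O2.
DoU = (2C + 2 + N − H − X)/2 = (2·10 + 2 + 2 − 13 − 1)/2 = 10/2 = 5.
(Structurally: 0 ring(s) + 5 π bond(s) = 5.)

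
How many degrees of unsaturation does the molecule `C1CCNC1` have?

Molecular formula from the SMILES: C4H9N.
DoU = (2C + 2 + N − H − X)/2 = (2·4 + 2 + 1 − 9 − 0)/2 = 2/2 = 1.
(Structurally: 1 ring(s) + 0 π bond(s) = 1.)

1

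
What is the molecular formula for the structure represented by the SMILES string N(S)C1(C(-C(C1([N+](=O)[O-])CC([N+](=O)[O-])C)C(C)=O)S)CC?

Heavy atoms from the SMILES: 11 C, 3 N, 5 O, 2 S.
Implicit hydrogens by atom environment:
  3 × C: 3 H each → 9
  3 × C: 1 H each → 3
  3 × C: no H
  3 × O: no H
  2 × C: 2 H each → 4
  2 × N (charge +1): no H
  2 × O (charge -1): no H
  2 × S: 1 H each → 2
  1 × N: 1 H
  Total hydrogens = 19.
Molecular formula: C11H19N3O5S2

C11H19N3O5S2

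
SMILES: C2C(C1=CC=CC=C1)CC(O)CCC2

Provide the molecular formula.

Heavy atoms from the SMILES: 13 C, 1 O.
Implicit hydrogens by atom environment:
  5 × C: 2 H each → 10
  5 × C (aromatic): 1 H each → 5
  2 × C: 1 H each → 2
  1 × C (aromatic): no H
  1 × O: 1 H
  Total hydrogens = 18.
Molecular formula: C13H18O

C13H18O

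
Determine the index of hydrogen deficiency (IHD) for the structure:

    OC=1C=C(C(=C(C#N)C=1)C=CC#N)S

9

Molecular formula from the SMILES: C10H6N2OS.
DoU = (2C + 2 + N − H − X)/2 = (2·10 + 2 + 2 − 6 − 0)/2 = 18/2 = 9.
(Structurally: 1 ring(s) + 8 π bond(s) = 9.)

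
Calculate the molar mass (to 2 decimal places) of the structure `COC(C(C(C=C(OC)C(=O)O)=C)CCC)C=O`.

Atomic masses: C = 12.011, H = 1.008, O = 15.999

256.30

Molecular formula: C13H20O5.
M = 13×12.011 + 20×1.008 + 5×15.999 = 256.30 g/mol.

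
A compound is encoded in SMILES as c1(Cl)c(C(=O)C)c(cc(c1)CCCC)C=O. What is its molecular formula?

Heavy atoms from the SMILES: 13 C, 1 Cl, 2 O.
Implicit hydrogens by atom environment:
  4 × C (aromatic): no H
  3 × C: 2 H each → 6
  2 × C: 3 H each → 6
  2 × C (aromatic): 1 H each → 2
  2 × O: no H
  1 × C: 1 H
  1 × C: no H
  1 × Cl: no H
  Total hydrogens = 15.
Molecular formula: C13H15ClO2

C13H15ClO2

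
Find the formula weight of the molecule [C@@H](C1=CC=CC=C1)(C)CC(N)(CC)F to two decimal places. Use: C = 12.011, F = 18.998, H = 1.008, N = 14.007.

195.28

Molecular formula: C12H18FN.
M = 12×12.011 + 1×18.998 + 18×1.008 + 1×14.007 = 195.28 g/mol.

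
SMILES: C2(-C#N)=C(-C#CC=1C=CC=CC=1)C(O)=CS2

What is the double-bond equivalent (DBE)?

11

Molecular formula from the SMILES: C13H7NOS.
DoU = (2C + 2 + N − H − X)/2 = (2·13 + 2 + 1 − 7 − 0)/2 = 22/2 = 11.
(Structurally: 2 ring(s) + 9 π bond(s) = 11.)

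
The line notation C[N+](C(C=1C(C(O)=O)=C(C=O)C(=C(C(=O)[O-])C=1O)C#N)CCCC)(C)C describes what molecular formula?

Heavy atoms from the SMILES: 18 C, 2 N, 6 O.
Implicit hydrogens by atom environment:
  6 × C (aromatic): no H
  4 × C: 3 H each → 12
  3 × C: 2 H each → 6
  3 × C: no H
  3 × O: no H
  2 × C: 1 H each → 2
  2 × O: 1 H each → 2
  1 × N: no H
  1 × N (charge +1): no H
  1 × O (charge -1): no H
  Total hydrogens = 22.
Molecular formula: C18H22N2O6

C18H22N2O6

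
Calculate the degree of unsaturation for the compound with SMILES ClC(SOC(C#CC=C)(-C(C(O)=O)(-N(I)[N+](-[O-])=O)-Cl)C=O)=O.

7

Molecular formula from the SMILES: C9H5Cl2IN2O7S.
DoU = (2C + 2 + N − H − X)/2 = (2·9 + 2 + 2 − 5 − 3)/2 = 14/2 = 7.
(Structurally: 0 ring(s) + 7 π bond(s) = 7.)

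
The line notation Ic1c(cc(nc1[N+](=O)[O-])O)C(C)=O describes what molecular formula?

Heavy atoms from the SMILES: 7 C, 1 I, 2 N, 4 O.
Implicit hydrogens by atom environment:
  4 × C (aromatic): no H
  2 × O: no H
  1 × C: 3 H
  1 × C (aromatic): 1 H
  1 × C: no H
  1 × I: no H
  1 × N (aromatic): no H
  1 × N (charge +1): no H
  1 × O: 1 H
  1 × O (charge -1): no H
  Total hydrogens = 5.
Molecular formula: C7H5IN2O4

C7H5IN2O4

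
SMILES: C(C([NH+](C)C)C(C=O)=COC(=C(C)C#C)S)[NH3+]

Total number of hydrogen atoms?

Hydrogens are implicit in SMILES; fill each atom to its normal valence:
  4 × C: 1 H each → 4
  4 × C: no H
  3 × C: 3 H each → 9
  2 × O: no H
  1 × C: 2 H
  1 × N (charge +1): 3 H
  1 × N (charge +1): 1 H
  1 × S: 1 H
  Total hydrogens = 20.

20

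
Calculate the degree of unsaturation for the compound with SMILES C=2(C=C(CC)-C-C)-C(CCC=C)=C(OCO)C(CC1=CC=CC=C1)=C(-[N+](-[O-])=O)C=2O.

11

Molecular formula from the SMILES: C24H29NO5.
DoU = (2C + 2 + N − H − X)/2 = (2·24 + 2 + 1 − 29 − 0)/2 = 22/2 = 11.
(Structurally: 2 ring(s) + 9 π bond(s) = 11.)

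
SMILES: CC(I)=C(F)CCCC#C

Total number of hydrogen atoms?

10

Hydrogens are implicit in SMILES; fill each atom to its normal valence:
  3 × C: 2 H each → 6
  3 × C: no H
  1 × C: 3 H
  1 × C: 1 H
  1 × F: no H
  1 × I: no H
  Total hydrogens = 10.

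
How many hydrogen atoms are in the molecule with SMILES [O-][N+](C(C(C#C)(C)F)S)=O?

Hydrogens are implicit in SMILES; fill each atom to its normal valence:
  2 × C: 1 H each → 2
  2 × C: no H
  1 × C: 3 H
  1 × F: no H
  1 × N (charge +1): no H
  1 × O: no H
  1 × O (charge -1): no H
  1 × S: 1 H
  Total hydrogens = 6.

6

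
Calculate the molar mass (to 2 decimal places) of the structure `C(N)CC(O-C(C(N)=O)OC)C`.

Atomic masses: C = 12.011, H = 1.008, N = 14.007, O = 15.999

Molecular formula: C7H16N2O3.
M = 7×12.011 + 16×1.008 + 2×14.007 + 3×15.999 = 176.22 g/mol.

176.22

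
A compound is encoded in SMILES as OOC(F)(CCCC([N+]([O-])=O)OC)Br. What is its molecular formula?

C6H11BrFNO5

Heavy atoms from the SMILES: 1 Br, 6 C, 1 F, 1 N, 5 O.
Implicit hydrogens by atom environment:
  3 × C: 2 H each → 6
  3 × O: no H
  1 × Br: no H
  1 × C: 3 H
  1 × C: 1 H
  1 × C: no H
  1 × F: no H
  1 × N (charge +1): no H
  1 × O: 1 H
  1 × O (charge -1): no H
  Total hydrogens = 11.
Molecular formula: C6H11BrFNO5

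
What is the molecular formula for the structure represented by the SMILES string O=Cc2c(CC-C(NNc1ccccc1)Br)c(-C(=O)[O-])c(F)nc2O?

C16H14BrFN3O4-

Heavy atoms from the SMILES: 1 Br, 16 C, 1 F, 3 N, 4 O.
Implicit hydrogens by atom environment:
  6 × C (aromatic): no H
  5 × C (aromatic): 1 H each → 5
  2 × C: 2 H each → 4
  2 × C: 1 H each → 2
  2 × N: 1 H each → 2
  2 × O: no H
  1 × Br: no H
  1 × C: no H
  1 × F: no H
  1 × N (aromatic): no H
  1 × O: 1 H
  1 × O (charge -1): no H
  Total hydrogens = 14.
Net charge -1.
Molecular formula: C16H14BrFN3O4-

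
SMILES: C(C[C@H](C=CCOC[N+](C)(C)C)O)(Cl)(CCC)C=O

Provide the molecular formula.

C14H27ClNO3+

Heavy atoms from the SMILES: 14 C, 1 Cl, 1 N, 3 O.
Implicit hydrogens by atom environment:
  5 × C: 2 H each → 10
  4 × C: 3 H each → 12
  4 × C: 1 H each → 4
  2 × O: no H
  1 × C: no H
  1 × Cl: no H
  1 × N (charge +1): no H
  1 × O: 1 H
  Total hydrogens = 27.
Net charge +1.
Molecular formula: C14H27ClNO3+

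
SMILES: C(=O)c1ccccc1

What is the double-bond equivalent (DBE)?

Molecular formula from the SMILES: C7H6O.
DoU = (2C + 2 + N − H − X)/2 = (2·7 + 2 + 0 − 6 − 0)/2 = 10/2 = 5.
(Structurally: 1 ring(s) + 4 π bond(s) = 5.)

5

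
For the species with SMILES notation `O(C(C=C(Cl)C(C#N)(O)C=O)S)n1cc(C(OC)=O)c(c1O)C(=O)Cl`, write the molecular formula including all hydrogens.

Heavy atoms from the SMILES: 13 C, 2 Cl, 2 N, 7 O, 1 S.
Implicit hydrogens by atom environment:
  5 × C: no H
  5 × O: no H
  3 × C: 1 H each → 3
  3 × C (aromatic): no H
  2 × Cl: no H
  2 × O: 1 H each → 2
  1 × C: 3 H
  1 × C (aromatic): 1 H
  1 × N (aromatic): no H
  1 × N: no H
  1 × S: 1 H
  Total hydrogens = 10.
Molecular formula: C13H10Cl2N2O7S

C13H10Cl2N2O7S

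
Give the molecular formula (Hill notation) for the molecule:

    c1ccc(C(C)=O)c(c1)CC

Heavy atoms from the SMILES: 10 C, 1 O.
Implicit hydrogens by atom environment:
  4 × C (aromatic): 1 H each → 4
  2 × C: 3 H each → 6
  2 × C (aromatic): no H
  1 × C: 2 H
  1 × C: no H
  1 × O: no H
  Total hydrogens = 12.
Molecular formula: C10H12O

C10H12O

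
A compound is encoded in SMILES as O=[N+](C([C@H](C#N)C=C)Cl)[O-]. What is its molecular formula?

Heavy atoms from the SMILES: 5 C, 1 Cl, 2 N, 2 O.
Implicit hydrogens by atom environment:
  3 × C: 1 H each → 3
  1 × C: 2 H
  1 × C: no H
  1 × Cl: no H
  1 × N (charge +1): no H
  1 × N: no H
  1 × O: no H
  1 × O (charge -1): no H
  Total hydrogens = 5.
Molecular formula: C5H5ClN2O2

C5H5ClN2O2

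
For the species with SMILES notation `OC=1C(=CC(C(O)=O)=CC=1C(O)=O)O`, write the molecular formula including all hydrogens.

Heavy atoms from the SMILES: 8 C, 6 O.
Implicit hydrogens by atom environment:
  4 × C (aromatic): no H
  4 × O: 1 H each → 4
  2 × C (aromatic): 1 H each → 2
  2 × C: no H
  2 × O: no H
  Total hydrogens = 6.
Molecular formula: C8H6O6

C8H6O6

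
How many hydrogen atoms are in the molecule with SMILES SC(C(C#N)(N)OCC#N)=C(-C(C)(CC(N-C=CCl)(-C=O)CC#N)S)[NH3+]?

20

Hydrogens are implicit in SMILES; fill each atom to its normal valence:
  8 × C: no H
  3 × C: 2 H each → 6
  3 × C: 1 H each → 3
  3 × N: no H
  2 × O: no H
  2 × S: 1 H each → 2
  1 × C: 3 H
  1 × Cl: no H
  1 × N (charge +1): 3 H
  1 × N: 2 H
  1 × N: 1 H
  Total hydrogens = 20.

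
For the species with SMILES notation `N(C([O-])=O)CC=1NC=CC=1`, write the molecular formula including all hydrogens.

Heavy atoms from the SMILES: 6 C, 2 N, 2 O.
Implicit hydrogens by atom environment:
  3 × C (aromatic): 1 H each → 3
  1 × C: 2 H
  1 × C (aromatic): no H
  1 × C: no H
  1 × N (aromatic): 1 H
  1 × N: 1 H
  1 × O: no H
  1 × O (charge -1): no H
  Total hydrogens = 7.
Net charge -1.
Molecular formula: C6H7N2O2-

C6H7N2O2-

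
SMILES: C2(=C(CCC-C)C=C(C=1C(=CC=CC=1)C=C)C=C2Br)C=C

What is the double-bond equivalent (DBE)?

Molecular formula from the SMILES: C20H21Br.
DoU = (2C + 2 + N − H − X)/2 = (2·20 + 2 + 0 − 21 − 1)/2 = 20/2 = 10.
(Structurally: 2 ring(s) + 8 π bond(s) = 10.)

10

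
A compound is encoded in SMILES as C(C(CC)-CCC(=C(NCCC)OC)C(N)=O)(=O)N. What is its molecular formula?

Heavy atoms from the SMILES: 13 C, 3 N, 3 O.
Implicit hydrogens by atom environment:
  5 × C: 2 H each → 10
  4 × C: no H
  3 × C: 3 H each → 9
  3 × O: no H
  2 × N: 2 H each → 4
  1 × C: 1 H
  1 × N: 1 H
  Total hydrogens = 25.
Molecular formula: C13H25N3O3

C13H25N3O3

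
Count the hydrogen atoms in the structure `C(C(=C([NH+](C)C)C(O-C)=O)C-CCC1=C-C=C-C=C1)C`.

26

Hydrogens are implicit in SMILES; fill each atom to its normal valence:
  5 × C (aromatic): 1 H each → 5
  4 × C: 3 H each → 12
  4 × C: 2 H each → 8
  3 × C: no H
  2 × O: no H
  1 × C (aromatic): no H
  1 × N (charge +1): 1 H
  Total hydrogens = 26.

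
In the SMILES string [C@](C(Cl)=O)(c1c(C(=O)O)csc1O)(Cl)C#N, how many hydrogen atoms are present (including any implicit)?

3

Hydrogens are implicit in SMILES; fill each atom to its normal valence:
  4 × C: no H
  3 × C (aromatic): no H
  2 × Cl: no H
  2 × O: 1 H each → 2
  2 × O: no H
  1 × C (aromatic): 1 H
  1 × N: no H
  1 × S (aromatic): no H
  Total hydrogens = 3.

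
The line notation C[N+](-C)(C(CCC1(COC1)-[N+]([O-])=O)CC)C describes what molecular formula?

C11H23N2O3+

Heavy atoms from the SMILES: 11 C, 2 N, 3 O.
Implicit hydrogens by atom environment:
  5 × C: 2 H each → 10
  4 × C: 3 H each → 12
  2 × N (charge +1): no H
  2 × O: no H
  1 × C: 1 H
  1 × C: no H
  1 × O (charge -1): no H
  Total hydrogens = 23.
Net charge +1.
Molecular formula: C11H23N2O3+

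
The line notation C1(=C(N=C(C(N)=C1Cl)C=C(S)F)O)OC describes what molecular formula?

Heavy atoms from the SMILES: 8 C, 1 Cl, 1 F, 2 N, 2 O, 1 S.
Implicit hydrogens by atom environment:
  5 × C (aromatic): no H
  1 × C: 3 H
  1 × C: 1 H
  1 × C: no H
  1 × Cl: no H
  1 × F: no H
  1 × N: 2 H
  1 × N (aromatic): no H
  1 × O: 1 H
  1 × O: no H
  1 × S: 1 H
  Total hydrogens = 8.
Molecular formula: C8H8ClFN2O2S

C8H8ClFN2O2S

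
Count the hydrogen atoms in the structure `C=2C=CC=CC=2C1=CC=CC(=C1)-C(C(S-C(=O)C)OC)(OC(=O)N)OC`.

21

Hydrogens are implicit in SMILES; fill each atom to its normal valence:
  9 × C (aromatic): 1 H each → 9
  5 × O: no H
  3 × C: 3 H each → 9
  3 × C: no H
  3 × C (aromatic): no H
  1 × C: 1 H
  1 × N: 2 H
  1 × S: no H
  Total hydrogens = 21.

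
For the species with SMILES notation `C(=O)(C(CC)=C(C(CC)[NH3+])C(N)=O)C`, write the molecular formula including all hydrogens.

Heavy atoms from the SMILES: 10 C, 2 N, 2 O.
Implicit hydrogens by atom environment:
  4 × C: no H
  3 × C: 3 H each → 9
  2 × C: 2 H each → 4
  2 × O: no H
  1 × C: 1 H
  1 × N (charge +1): 3 H
  1 × N: 2 H
  Total hydrogens = 19.
Net charge +1.
Molecular formula: C10H19N2O2+

C10H19N2O2+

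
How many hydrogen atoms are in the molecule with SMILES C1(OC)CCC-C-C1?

Hydrogens are implicit in SMILES; fill each atom to its normal valence:
  5 × C: 2 H each → 10
  1 × C: 3 H
  1 × C: 1 H
  1 × O: no H
  Total hydrogens = 14.

14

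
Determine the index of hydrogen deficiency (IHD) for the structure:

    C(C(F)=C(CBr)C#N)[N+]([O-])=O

Molecular formula from the SMILES: C5H4BrFN2O2.
DoU = (2C + 2 + N − H − X)/2 = (2·5 + 2 + 2 − 4 − 2)/2 = 8/2 = 4.
(Structurally: 0 ring(s) + 4 π bond(s) = 4.)

4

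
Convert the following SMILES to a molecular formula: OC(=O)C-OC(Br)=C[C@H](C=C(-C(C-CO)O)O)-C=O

Heavy atoms from the SMILES: 1 Br, 11 C, 7 O.
Implicit hydrogens by atom environment:
  5 × C: 1 H each → 5
  4 × O: 1 H each → 4
  3 × C: 2 H each → 6
  3 × C: no H
  3 × O: no H
  1 × Br: no H
  Total hydrogens = 15.
Molecular formula: C11H15BrO7

C11H15BrO7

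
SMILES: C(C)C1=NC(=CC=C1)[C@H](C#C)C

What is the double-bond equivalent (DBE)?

Molecular formula from the SMILES: C11H13N.
DoU = (2C + 2 + N − H − X)/2 = (2·11 + 2 + 1 − 13 − 0)/2 = 12/2 = 6.
(Structurally: 1 ring(s) + 5 π bond(s) = 6.)

6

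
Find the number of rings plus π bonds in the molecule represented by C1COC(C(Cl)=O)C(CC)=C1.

3

Molecular formula from the SMILES: C8H11ClO2.
DoU = (2C + 2 + N − H − X)/2 = (2·8 + 2 + 0 − 11 − 1)/2 = 6/2 = 3.
(Structurally: 1 ring(s) + 2 π bond(s) = 3.)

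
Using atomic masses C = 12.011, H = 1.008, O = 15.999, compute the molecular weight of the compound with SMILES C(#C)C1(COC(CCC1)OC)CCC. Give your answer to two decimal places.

Molecular formula: C12H20O2.
M = 12×12.011 + 20×1.008 + 2×15.999 = 196.29 g/mol.

196.29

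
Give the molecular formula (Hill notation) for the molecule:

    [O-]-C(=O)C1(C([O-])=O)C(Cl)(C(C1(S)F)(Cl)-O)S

Heavy atoms from the SMILES: 6 C, 2 Cl, 1 F, 5 O, 2 S.
Implicit hydrogens by atom environment:
  6 × C: no H
  2 × Cl: no H
  2 × O: no H
  2 × O (charge -1): no H
  2 × S: 1 H each → 2
  1 × F: no H
  1 × O: 1 H
  Total hydrogens = 3.
Net charge -2.
Molecular formula: [C6H3Cl2FO5S2]2-

[C6H3Cl2FO5S2]2-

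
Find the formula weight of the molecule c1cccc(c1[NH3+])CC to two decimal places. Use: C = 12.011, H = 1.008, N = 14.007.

Molecular formula: C8H12N+.
M = 8×12.011 + 12×1.008 + 1×14.007 = 122.19 g/mol.

122.19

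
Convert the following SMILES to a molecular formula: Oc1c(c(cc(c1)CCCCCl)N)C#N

C11H13ClN2O

Heavy atoms from the SMILES: 11 C, 1 Cl, 2 N, 1 O.
Implicit hydrogens by atom environment:
  4 × C: 2 H each → 8
  4 × C (aromatic): no H
  2 × C (aromatic): 1 H each → 2
  1 × C: no H
  1 × Cl: no H
  1 × N: 2 H
  1 × N: no H
  1 × O: 1 H
  Total hydrogens = 13.
Molecular formula: C11H13ClN2O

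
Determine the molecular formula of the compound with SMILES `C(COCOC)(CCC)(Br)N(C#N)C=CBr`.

C10H16Br2N2O2

Heavy atoms from the SMILES: 2 Br, 10 C, 2 N, 2 O.
Implicit hydrogens by atom environment:
  4 × C: 2 H each → 8
  2 × Br: no H
  2 × C: 3 H each → 6
  2 × C: 1 H each → 2
  2 × C: no H
  2 × N: no H
  2 × O: no H
  Total hydrogens = 16.
Molecular formula: C10H16Br2N2O2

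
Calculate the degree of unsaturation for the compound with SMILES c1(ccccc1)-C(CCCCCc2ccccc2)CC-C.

8

Molecular formula from the SMILES: C21H28.
DoU = (2C + 2 + N − H − X)/2 = (2·21 + 2 + 0 − 28 − 0)/2 = 16/2 = 8.
(Structurally: 2 ring(s) + 6 π bond(s) = 8.)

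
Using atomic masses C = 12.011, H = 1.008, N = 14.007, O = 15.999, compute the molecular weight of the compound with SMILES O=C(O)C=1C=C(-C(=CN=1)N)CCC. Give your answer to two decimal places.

Molecular formula: C9H12N2O2.
M = 9×12.011 + 12×1.008 + 2×14.007 + 2×15.999 = 180.21 g/mol.

180.21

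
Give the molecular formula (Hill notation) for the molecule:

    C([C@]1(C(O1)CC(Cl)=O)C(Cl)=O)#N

Heavy atoms from the SMILES: 6 C, 2 Cl, 1 N, 3 O.
Implicit hydrogens by atom environment:
  4 × C: no H
  3 × O: no H
  2 × Cl: no H
  1 × C: 2 H
  1 × C: 1 H
  1 × N: no H
  Total hydrogens = 3.
Molecular formula: C6H3Cl2NO3

C6H3Cl2NO3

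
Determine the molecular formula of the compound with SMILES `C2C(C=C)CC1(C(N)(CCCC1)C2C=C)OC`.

C15H25NO

Heavy atoms from the SMILES: 15 C, 1 N, 1 O.
Implicit hydrogens by atom environment:
  8 × C: 2 H each → 16
  4 × C: 1 H each → 4
  2 × C: no H
  1 × C: 3 H
  1 × N: 2 H
  1 × O: no H
  Total hydrogens = 25.
Molecular formula: C15H25NO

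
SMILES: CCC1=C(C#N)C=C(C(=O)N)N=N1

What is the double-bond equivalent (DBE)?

7

Molecular formula from the SMILES: C8H8N4O.
DoU = (2C + 2 + N − H − X)/2 = (2·8 + 2 + 4 − 8 − 0)/2 = 14/2 = 7.
(Structurally: 1 ring(s) + 6 π bond(s) = 7.)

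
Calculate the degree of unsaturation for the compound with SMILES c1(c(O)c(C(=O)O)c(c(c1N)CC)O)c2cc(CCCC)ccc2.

9

Molecular formula from the SMILES: C19H23NO4.
DoU = (2C + 2 + N − H − X)/2 = (2·19 + 2 + 1 − 23 − 0)/2 = 18/2 = 9.
(Structurally: 2 ring(s) + 7 π bond(s) = 9.)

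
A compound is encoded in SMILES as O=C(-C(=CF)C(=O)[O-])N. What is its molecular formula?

Heavy atoms from the SMILES: 4 C, 1 F, 1 N, 3 O.
Implicit hydrogens by atom environment:
  3 × C: no H
  2 × O: no H
  1 × C: 1 H
  1 × F: no H
  1 × N: 2 H
  1 × O (charge -1): no H
  Total hydrogens = 3.
Net charge -1.
Molecular formula: C4H3FNO3-

C4H3FNO3-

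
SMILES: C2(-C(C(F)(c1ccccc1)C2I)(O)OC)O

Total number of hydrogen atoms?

Hydrogens are implicit in SMILES; fill each atom to its normal valence:
  5 × C (aromatic): 1 H each → 5
  2 × C: 1 H each → 2
  2 × C: no H
  2 × O: 1 H each → 2
  1 × C: 3 H
  1 × C (aromatic): no H
  1 × F: no H
  1 × I: no H
  1 × O: no H
  Total hydrogens = 12.

12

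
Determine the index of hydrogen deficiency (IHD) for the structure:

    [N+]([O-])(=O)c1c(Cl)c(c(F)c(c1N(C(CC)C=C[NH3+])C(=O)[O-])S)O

7

Molecular formula from the SMILES: C12H13ClFN3O5S.
DoU = (2C + 2 + N − H − X)/2 = (2·12 + 2 + 3 − 13 − 2)/2 = 14/2 = 7.
(Structurally: 1 ring(s) + 6 π bond(s) = 7.)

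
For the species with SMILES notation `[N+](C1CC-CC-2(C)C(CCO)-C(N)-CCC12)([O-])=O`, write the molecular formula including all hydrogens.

C13H24N2O3

Heavy atoms from the SMILES: 13 C, 2 N, 3 O.
Implicit hydrogens by atom environment:
  7 × C: 2 H each → 14
  4 × C: 1 H each → 4
  1 × C: 3 H
  1 × C: no H
  1 × N: 2 H
  1 × N (charge +1): no H
  1 × O: 1 H
  1 × O: no H
  1 × O (charge -1): no H
  Total hydrogens = 24.
Molecular formula: C13H24N2O3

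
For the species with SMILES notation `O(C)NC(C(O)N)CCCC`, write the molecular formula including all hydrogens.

C7H18N2O2

Heavy atoms from the SMILES: 7 C, 2 N, 2 O.
Implicit hydrogens by atom environment:
  3 × C: 2 H each → 6
  2 × C: 3 H each → 6
  2 × C: 1 H each → 2
  1 × N: 2 H
  1 × N: 1 H
  1 × O: 1 H
  1 × O: no H
  Total hydrogens = 18.
Molecular formula: C7H18N2O2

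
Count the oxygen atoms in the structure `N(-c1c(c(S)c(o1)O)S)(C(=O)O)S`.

4

The symbol for oxygen appears 4 times in the SMILES.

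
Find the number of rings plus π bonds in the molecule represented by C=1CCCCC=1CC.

Molecular formula from the SMILES: C8H14.
DoU = (2C + 2 + N − H − X)/2 = (2·8 + 2 + 0 − 14 − 0)/2 = 4/2 = 2.
(Structurally: 1 ring(s) + 1 π bond(s) = 2.)

2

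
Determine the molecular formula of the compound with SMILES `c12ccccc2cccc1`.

Heavy atoms from the SMILES: 10 C.
Implicit hydrogens by atom environment:
  8 × C (aromatic): 1 H each → 8
  2 × C (aromatic): no H
  Total hydrogens = 8.
Molecular formula: C10H8

C10H8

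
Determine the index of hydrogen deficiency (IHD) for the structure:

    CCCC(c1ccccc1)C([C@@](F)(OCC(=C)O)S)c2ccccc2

9

Molecular formula from the SMILES: C21H25FO2S.
DoU = (2C + 2 + N − H − X)/2 = (2·21 + 2 + 0 − 25 − 1)/2 = 18/2 = 9.
(Structurally: 2 ring(s) + 7 π bond(s) = 9.)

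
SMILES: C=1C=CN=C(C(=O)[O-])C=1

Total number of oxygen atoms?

The symbol for oxygen appears 2 times in the SMILES.

2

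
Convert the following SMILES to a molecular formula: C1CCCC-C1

Heavy atoms from the SMILES: 6 C.
Implicit hydrogens by atom environment:
  6 × C: 2 H each → 12
  Total hydrogens = 12.
Molecular formula: C6H12

C6H12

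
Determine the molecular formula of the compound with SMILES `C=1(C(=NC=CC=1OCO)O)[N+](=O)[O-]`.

C6H6N2O5

Heavy atoms from the SMILES: 6 C, 2 N, 5 O.
Implicit hydrogens by atom environment:
  3 × C (aromatic): no H
  2 × C (aromatic): 1 H each → 2
  2 × O: 1 H each → 2
  2 × O: no H
  1 × C: 2 H
  1 × N (aromatic): no H
  1 × N (charge +1): no H
  1 × O (charge -1): no H
  Total hydrogens = 6.
Molecular formula: C6H6N2O5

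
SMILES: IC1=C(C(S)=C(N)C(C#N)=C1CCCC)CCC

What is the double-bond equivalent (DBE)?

6

Molecular formula from the SMILES: C14H19IN2S.
DoU = (2C + 2 + N − H − X)/2 = (2·14 + 2 + 2 − 19 − 1)/2 = 12/2 = 6.
(Structurally: 1 ring(s) + 5 π bond(s) = 6.)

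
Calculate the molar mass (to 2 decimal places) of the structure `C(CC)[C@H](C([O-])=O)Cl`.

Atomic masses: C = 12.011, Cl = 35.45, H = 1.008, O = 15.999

Molecular formula: C5H8ClO2-.
M = 5×12.011 + 1×35.45 + 8×1.008 + 2×15.999 = 135.57 g/mol.

135.57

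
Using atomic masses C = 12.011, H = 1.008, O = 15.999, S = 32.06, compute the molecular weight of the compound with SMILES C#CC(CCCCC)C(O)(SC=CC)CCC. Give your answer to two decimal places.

Molecular formula: C15H26OS.
M = 15×12.011 + 26×1.008 + 1×15.999 + 1×32.06 = 254.43 g/mol.

254.43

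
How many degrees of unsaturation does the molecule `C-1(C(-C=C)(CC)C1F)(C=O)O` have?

3

Molecular formula from the SMILES: C8H11FO2.
DoU = (2C + 2 + N − H − X)/2 = (2·8 + 2 + 0 − 11 − 1)/2 = 6/2 = 3.
(Structurally: 1 ring(s) + 2 π bond(s) = 3.)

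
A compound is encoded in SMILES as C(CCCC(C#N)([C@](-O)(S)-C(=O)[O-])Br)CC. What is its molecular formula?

C10H15BrNO3S-

Heavy atoms from the SMILES: 1 Br, 10 C, 1 N, 3 O, 1 S.
Implicit hydrogens by atom environment:
  5 × C: 2 H each → 10
  4 × C: no H
  1 × Br: no H
  1 × C: 3 H
  1 × N: no H
  1 × O: 1 H
  1 × O: no H
  1 × O (charge -1): no H
  1 × S: 1 H
  Total hydrogens = 15.
Net charge -1.
Molecular formula: C10H15BrNO3S-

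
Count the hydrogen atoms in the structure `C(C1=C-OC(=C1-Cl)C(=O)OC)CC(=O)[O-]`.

Hydrogens are implicit in SMILES; fill each atom to its normal valence:
  3 × C (aromatic): no H
  3 × O: no H
  2 × C: 2 H each → 4
  2 × C: no H
  1 × C: 3 H
  1 × C (aromatic): 1 H
  1 × Cl: no H
  1 × O (aromatic): no H
  1 × O (charge -1): no H
  Total hydrogens = 8.

8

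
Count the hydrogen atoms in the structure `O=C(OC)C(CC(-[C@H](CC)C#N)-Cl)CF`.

Hydrogens are implicit in SMILES; fill each atom to its normal valence:
  3 × C: 2 H each → 6
  3 × C: 1 H each → 3
  2 × C: 3 H each → 6
  2 × C: no H
  2 × O: no H
  1 × Cl: no H
  1 × F: no H
  1 × N: no H
  Total hydrogens = 15.

15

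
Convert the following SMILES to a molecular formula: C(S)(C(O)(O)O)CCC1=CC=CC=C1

C10H14O3S

Heavy atoms from the SMILES: 10 C, 3 O, 1 S.
Implicit hydrogens by atom environment:
  5 × C (aromatic): 1 H each → 5
  3 × O: 1 H each → 3
  2 × C: 2 H each → 4
  1 × C: 1 H
  1 × C: no H
  1 × C (aromatic): no H
  1 × S: 1 H
  Total hydrogens = 14.
Molecular formula: C10H14O3S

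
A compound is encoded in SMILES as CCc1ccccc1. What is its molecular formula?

C8H10

Heavy atoms from the SMILES: 8 C.
Implicit hydrogens by atom environment:
  5 × C (aromatic): 1 H each → 5
  1 × C: 3 H
  1 × C: 2 H
  1 × C (aromatic): no H
  Total hydrogens = 10.
Molecular formula: C8H10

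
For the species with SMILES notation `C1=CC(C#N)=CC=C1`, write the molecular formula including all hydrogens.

Heavy atoms from the SMILES: 7 C, 1 N.
Implicit hydrogens by atom environment:
  5 × C (aromatic): 1 H each → 5
  1 × C (aromatic): no H
  1 × C: no H
  1 × N: no H
  Total hydrogens = 5.
Molecular formula: C7H5N

C7H5N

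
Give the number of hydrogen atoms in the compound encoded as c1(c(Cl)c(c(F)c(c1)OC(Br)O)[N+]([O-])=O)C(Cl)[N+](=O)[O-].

4

Hydrogens are implicit in SMILES; fill each atom to its normal valence:
  5 × C (aromatic): no H
  3 × O: no H
  2 × C: 1 H each → 2
  2 × Cl: no H
  2 × N (charge +1): no H
  2 × O (charge -1): no H
  1 × Br: no H
  1 × C (aromatic): 1 H
  1 × F: no H
  1 × O: 1 H
  Total hydrogens = 4.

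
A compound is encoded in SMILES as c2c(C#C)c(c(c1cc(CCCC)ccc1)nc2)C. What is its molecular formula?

C18H19N

Heavy atoms from the SMILES: 18 C, 1 N.
Implicit hydrogens by atom environment:
  6 × C (aromatic): 1 H each → 6
  5 × C (aromatic): no H
  3 × C: 2 H each → 6
  2 × C: 3 H each → 6
  1 × C: 1 H
  1 × C: no H
  1 × N (aromatic): no H
  Total hydrogens = 19.
Molecular formula: C18H19N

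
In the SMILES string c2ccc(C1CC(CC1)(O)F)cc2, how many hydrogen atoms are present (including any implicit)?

13

Hydrogens are implicit in SMILES; fill each atom to its normal valence:
  5 × C (aromatic): 1 H each → 5
  3 × C: 2 H each → 6
  1 × C: 1 H
  1 × C: no H
  1 × C (aromatic): no H
  1 × F: no H
  1 × O: 1 H
  Total hydrogens = 13.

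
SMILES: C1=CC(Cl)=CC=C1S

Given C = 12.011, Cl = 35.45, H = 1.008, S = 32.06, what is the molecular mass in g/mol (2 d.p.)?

144.62

Molecular formula: C6H5ClS.
M = 6×12.011 + 1×35.45 + 5×1.008 + 1×32.06 = 144.62 g/mol.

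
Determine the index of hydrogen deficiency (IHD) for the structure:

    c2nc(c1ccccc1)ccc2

Molecular formula from the SMILES: C11H9N.
DoU = (2C + 2 + N − H − X)/2 = (2·11 + 2 + 1 − 9 − 0)/2 = 16/2 = 8.
(Structurally: 2 ring(s) + 6 π bond(s) = 8.)

8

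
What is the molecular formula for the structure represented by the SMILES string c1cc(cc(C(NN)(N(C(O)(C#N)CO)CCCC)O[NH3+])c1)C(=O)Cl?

Heavy atoms from the SMILES: 15 C, 1 Cl, 5 N, 4 O.
Implicit hydrogens by atom environment:
  4 × C: 2 H each → 8
  4 × C (aromatic): 1 H each → 4
  4 × C: no H
  2 × C (aromatic): no H
  2 × N: no H
  2 × O: 1 H each → 2
  2 × O: no H
  1 × C: 3 H
  1 × Cl: no H
  1 × N (charge +1): 3 H
  1 × N: 2 H
  1 × N: 1 H
  Total hydrogens = 23.
Net charge +1.
Molecular formula: C15H23ClN5O4+

C15H23ClN5O4+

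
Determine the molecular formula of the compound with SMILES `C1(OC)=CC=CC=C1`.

Heavy atoms from the SMILES: 7 C, 1 O.
Implicit hydrogens by atom environment:
  5 × C (aromatic): 1 H each → 5
  1 × C: 3 H
  1 × C (aromatic): no H
  1 × O: no H
  Total hydrogens = 8.
Molecular formula: C7H8O

C7H8O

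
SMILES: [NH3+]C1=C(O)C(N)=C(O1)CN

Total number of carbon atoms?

5

The symbol for carbon appears 5 times in the SMILES.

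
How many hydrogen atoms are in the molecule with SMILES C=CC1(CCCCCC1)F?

15

Hydrogens are implicit in SMILES; fill each atom to its normal valence:
  7 × C: 2 H each → 14
  1 × C: 1 H
  1 × C: no H
  1 × F: no H
  Total hydrogens = 15.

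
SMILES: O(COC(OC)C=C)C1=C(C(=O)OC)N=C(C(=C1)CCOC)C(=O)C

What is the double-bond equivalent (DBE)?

Molecular formula from the SMILES: C17H23NO7.
DoU = (2C + 2 + N − H − X)/2 = (2·17 + 2 + 1 − 23 − 0)/2 = 14/2 = 7.
(Structurally: 1 ring(s) + 6 π bond(s) = 7.)

7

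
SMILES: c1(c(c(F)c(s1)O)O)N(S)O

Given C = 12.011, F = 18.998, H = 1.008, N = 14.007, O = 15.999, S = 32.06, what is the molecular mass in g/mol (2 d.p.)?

Molecular formula: C4H4FNO3S2.
M = 4×12.011 + 1×18.998 + 4×1.008 + 1×14.007 + 3×15.999 + 2×32.06 = 197.20 g/mol.

197.20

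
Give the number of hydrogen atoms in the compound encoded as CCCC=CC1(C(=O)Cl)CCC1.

Hydrogens are implicit in SMILES; fill each atom to its normal valence:
  5 × C: 2 H each → 10
  2 × C: 1 H each → 2
  2 × C: no H
  1 × C: 3 H
  1 × Cl: no H
  1 × O: no H
  Total hydrogens = 15.

15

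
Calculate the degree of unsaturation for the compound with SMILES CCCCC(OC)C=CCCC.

1

Molecular formula from the SMILES: C11H22O.
DoU = (2C + 2 + N − H − X)/2 = (2·11 + 2 + 0 − 22 − 0)/2 = 2/2 = 1.
(Structurally: 0 ring(s) + 1 π bond(s) = 1.)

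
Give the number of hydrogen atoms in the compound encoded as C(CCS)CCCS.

14

Hydrogens are implicit in SMILES; fill each atom to its normal valence:
  6 × C: 2 H each → 12
  2 × S: 1 H each → 2
  Total hydrogens = 14.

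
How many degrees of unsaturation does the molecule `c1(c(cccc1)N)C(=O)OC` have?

Molecular formula from the SMILES: C8H9NO2.
DoU = (2C + 2 + N − H − X)/2 = (2·8 + 2 + 1 − 9 − 0)/2 = 10/2 = 5.
(Structurally: 1 ring(s) + 4 π bond(s) = 5.)

5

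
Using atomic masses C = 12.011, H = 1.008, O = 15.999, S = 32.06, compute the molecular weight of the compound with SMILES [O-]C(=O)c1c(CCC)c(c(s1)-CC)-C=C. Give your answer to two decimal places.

223.31

Molecular formula: C12H15O2S-.
M = 12×12.011 + 15×1.008 + 2×15.999 + 1×32.06 = 223.31 g/mol.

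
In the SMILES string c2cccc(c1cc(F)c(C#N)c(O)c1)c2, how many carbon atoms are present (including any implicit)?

The symbol for carbon appears 13 times in the SMILES. Lowercase c denotes aromatic carbon and counts toward C.

13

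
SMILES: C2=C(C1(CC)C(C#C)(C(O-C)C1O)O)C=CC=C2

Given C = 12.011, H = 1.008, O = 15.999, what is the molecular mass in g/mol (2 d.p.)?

246.31

Molecular formula: C15H18O3.
M = 15×12.011 + 18×1.008 + 3×15.999 = 246.31 g/mol.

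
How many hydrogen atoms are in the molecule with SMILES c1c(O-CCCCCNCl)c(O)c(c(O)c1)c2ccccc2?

20

Hydrogens are implicit in SMILES; fill each atom to its normal valence:
  7 × C (aromatic): 1 H each → 7
  5 × C: 2 H each → 10
  5 × C (aromatic): no H
  2 × O: 1 H each → 2
  1 × Cl: no H
  1 × N: 1 H
  1 × O: no H
  Total hydrogens = 20.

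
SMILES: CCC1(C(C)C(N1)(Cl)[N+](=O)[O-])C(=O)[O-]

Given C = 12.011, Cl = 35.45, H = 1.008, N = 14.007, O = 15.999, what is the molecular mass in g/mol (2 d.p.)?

Molecular formula: C7H10ClN2O4-.
M = 7×12.011 + 1×35.45 + 10×1.008 + 2×14.007 + 4×15.999 = 221.62 g/mol.

221.62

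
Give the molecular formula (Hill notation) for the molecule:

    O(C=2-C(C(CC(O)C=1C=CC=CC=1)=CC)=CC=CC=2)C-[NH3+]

C18H22NO2+

Heavy atoms from the SMILES: 18 C, 1 N, 2 O.
Implicit hydrogens by atom environment:
  9 × C (aromatic): 1 H each → 9
  3 × C (aromatic): no H
  2 × C: 2 H each → 4
  2 × C: 1 H each → 2
  1 × C: 3 H
  1 × C: no H
  1 × N (charge +1): 3 H
  1 × O: 1 H
  1 × O: no H
  Total hydrogens = 22.
Net charge +1.
Molecular formula: C18H22NO2+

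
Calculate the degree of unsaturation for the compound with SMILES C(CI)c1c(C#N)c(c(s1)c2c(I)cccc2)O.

Molecular formula from the SMILES: C13H9I2NOS.
DoU = (2C + 2 + N − H − X)/2 = (2·13 + 2 + 1 − 9 − 2)/2 = 18/2 = 9.
(Structurally: 2 ring(s) + 7 π bond(s) = 9.)

9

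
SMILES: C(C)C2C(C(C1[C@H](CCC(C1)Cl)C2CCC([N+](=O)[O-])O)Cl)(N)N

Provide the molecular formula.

C15H27Cl2N3O3

Heavy atoms from the SMILES: 15 C, 2 Cl, 3 N, 3 O.
Implicit hydrogens by atom environment:
  7 × C: 1 H each → 7
  6 × C: 2 H each → 12
  2 × Cl: no H
  2 × N: 2 H each → 4
  1 × C: 3 H
  1 × C: no H
  1 × N (charge +1): no H
  1 × O: 1 H
  1 × O: no H
  1 × O (charge -1): no H
  Total hydrogens = 27.
Molecular formula: C15H27Cl2N3O3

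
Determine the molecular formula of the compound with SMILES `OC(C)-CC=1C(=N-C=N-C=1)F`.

Heavy atoms from the SMILES: 7 C, 1 F, 2 N, 1 O.
Implicit hydrogens by atom environment:
  2 × C (aromatic): 1 H each → 2
  2 × C (aromatic): no H
  2 × N (aromatic): no H
  1 × C: 3 H
  1 × C: 2 H
  1 × C: 1 H
  1 × F: no H
  1 × O: 1 H
  Total hydrogens = 9.
Molecular formula: C7H9FN2O

C7H9FN2O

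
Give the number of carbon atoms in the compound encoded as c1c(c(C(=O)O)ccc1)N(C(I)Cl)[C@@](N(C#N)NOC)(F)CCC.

14

The symbol for carbon appears 14 times in the SMILES. Lowercase c denotes aromatic carbon and counts toward C.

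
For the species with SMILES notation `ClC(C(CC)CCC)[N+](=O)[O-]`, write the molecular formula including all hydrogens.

Heavy atoms from the SMILES: 7 C, 1 Cl, 1 N, 2 O.
Implicit hydrogens by atom environment:
  3 × C: 2 H each → 6
  2 × C: 3 H each → 6
  2 × C: 1 H each → 2
  1 × Cl: no H
  1 × N (charge +1): no H
  1 × O: no H
  1 × O (charge -1): no H
  Total hydrogens = 14.
Molecular formula: C7H14ClNO2

C7H14ClNO2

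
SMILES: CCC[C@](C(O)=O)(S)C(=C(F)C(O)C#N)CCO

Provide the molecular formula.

C11H16FNO4S

Heavy atoms from the SMILES: 11 C, 1 F, 1 N, 4 O, 1 S.
Implicit hydrogens by atom environment:
  5 × C: no H
  4 × C: 2 H each → 8
  3 × O: 1 H each → 3
  1 × C: 3 H
  1 × C: 1 H
  1 × F: no H
  1 × N: no H
  1 × O: no H
  1 × S: 1 H
  Total hydrogens = 16.
Molecular formula: C11H16FNO4S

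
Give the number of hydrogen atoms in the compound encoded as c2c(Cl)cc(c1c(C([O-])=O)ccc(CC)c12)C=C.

Hydrogens are implicit in SMILES; fill each atom to its normal valence:
  6 × C (aromatic): no H
  4 × C (aromatic): 1 H each → 4
  2 × C: 2 H each → 4
  1 × C: 3 H
  1 × C: 1 H
  1 × C: no H
  1 × Cl: no H
  1 × O: no H
  1 × O (charge -1): no H
  Total hydrogens = 12.

12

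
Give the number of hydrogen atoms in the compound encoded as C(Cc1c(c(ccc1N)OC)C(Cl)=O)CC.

Hydrogens are implicit in SMILES; fill each atom to its normal valence:
  4 × C (aromatic): no H
  3 × C: 2 H each → 6
  2 × C: 3 H each → 6
  2 × C (aromatic): 1 H each → 2
  2 × O: no H
  1 × C: no H
  1 × Cl: no H
  1 × N: 2 H
  Total hydrogens = 16.

16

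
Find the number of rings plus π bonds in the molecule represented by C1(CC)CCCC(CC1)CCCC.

Molecular formula from the SMILES: C13H26.
DoU = (2C + 2 + N − H − X)/2 = (2·13 + 2 + 0 − 26 − 0)/2 = 2/2 = 1.
(Structurally: 1 ring(s) + 0 π bond(s) = 1.)

1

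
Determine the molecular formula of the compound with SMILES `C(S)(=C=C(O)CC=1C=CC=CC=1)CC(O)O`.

Heavy atoms from the SMILES: 12 C, 3 O, 1 S.
Implicit hydrogens by atom environment:
  5 × C (aromatic): 1 H each → 5
  3 × C: no H
  3 × O: 1 H each → 3
  2 × C: 2 H each → 4
  1 × C: 1 H
  1 × C (aromatic): no H
  1 × S: 1 H
  Total hydrogens = 14.
Molecular formula: C12H14O3S

C12H14O3S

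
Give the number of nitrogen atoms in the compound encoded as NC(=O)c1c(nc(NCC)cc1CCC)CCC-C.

The symbol for nitrogen appears 3 times in the SMILES.

3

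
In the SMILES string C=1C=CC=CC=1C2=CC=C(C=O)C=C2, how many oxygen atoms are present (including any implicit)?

1

The symbol for oxygen appears 1 time in the SMILES.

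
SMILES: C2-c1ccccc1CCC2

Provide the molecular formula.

Heavy atoms from the SMILES: 10 C.
Implicit hydrogens by atom environment:
  4 × C: 2 H each → 8
  4 × C (aromatic): 1 H each → 4
  2 × C (aromatic): no H
  Total hydrogens = 12.
Molecular formula: C10H12

C10H12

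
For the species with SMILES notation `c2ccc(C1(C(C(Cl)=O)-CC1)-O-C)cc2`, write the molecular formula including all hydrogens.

C12H13ClO2

Heavy atoms from the SMILES: 12 C, 1 Cl, 2 O.
Implicit hydrogens by atom environment:
  5 × C (aromatic): 1 H each → 5
  2 × C: 2 H each → 4
  2 × C: no H
  2 × O: no H
  1 × C: 3 H
  1 × C: 1 H
  1 × C (aromatic): no H
  1 × Cl: no H
  Total hydrogens = 13.
Molecular formula: C12H13ClO2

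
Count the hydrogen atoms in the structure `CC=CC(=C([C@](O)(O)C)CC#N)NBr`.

13

Hydrogens are implicit in SMILES; fill each atom to its normal valence:
  4 × C: no H
  2 × C: 3 H each → 6
  2 × C: 1 H each → 2
  2 × O: 1 H each → 2
  1 × Br: no H
  1 × C: 2 H
  1 × N: 1 H
  1 × N: no H
  Total hydrogens = 13.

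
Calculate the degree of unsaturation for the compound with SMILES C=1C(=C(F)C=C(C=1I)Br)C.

4

Molecular formula from the SMILES: C7H5BrFI.
DoU = (2C + 2 + N − H − X)/2 = (2·7 + 2 + 0 − 5 − 3)/2 = 8/2 = 4.
(Structurally: 1 ring(s) + 3 π bond(s) = 4.)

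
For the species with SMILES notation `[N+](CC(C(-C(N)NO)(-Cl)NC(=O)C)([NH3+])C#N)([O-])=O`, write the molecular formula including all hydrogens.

Heavy atoms from the SMILES: 7 C, 1 Cl, 6 N, 4 O.
Implicit hydrogens by atom environment:
  4 × C: no H
  2 × N: 1 H each → 2
  2 × O: no H
  1 × C: 3 H
  1 × C: 2 H
  1 × C: 1 H
  1 × Cl: no H
  1 × N (charge +1): 3 H
  1 × N: 2 H
  1 × N: no H
  1 × N (charge +1): no H
  1 × O: 1 H
  1 × O (charge -1): no H
  Total hydrogens = 14.
Net charge +1.
Molecular formula: C7H14ClN6O4+

C7H14ClN6O4+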